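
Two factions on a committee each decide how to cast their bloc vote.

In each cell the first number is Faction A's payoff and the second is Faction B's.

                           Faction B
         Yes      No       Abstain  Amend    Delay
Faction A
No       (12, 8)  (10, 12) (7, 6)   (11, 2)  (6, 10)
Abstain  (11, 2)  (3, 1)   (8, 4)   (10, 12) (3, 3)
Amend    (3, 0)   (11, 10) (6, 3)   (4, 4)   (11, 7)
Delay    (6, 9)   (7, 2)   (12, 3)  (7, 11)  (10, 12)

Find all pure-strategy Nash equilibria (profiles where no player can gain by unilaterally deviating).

The unique pure-strategy Nash equilibrium is (Amend, No).

Mark each player's best response to every combination of opponents' strategies; a profile where every player is best-responding is a pure Nash equilibrium.
Faction A against Yes: payoffs 12, 11, 3, 6 → best response No.
Faction A against No: payoffs 10, 3, 11, 7 → best response Amend.
Faction A against Abstain: payoffs 7, 8, 6, 12 → best response Delay.
Faction A against Amend: payoffs 11, 10, 4, 7 → best response No.
Faction A against Delay: payoffs 6, 3, 11, 10 → best response Amend.
Faction B against No: payoffs 8, 12, 6, 2, 10 → best response No.
Faction B against Abstain: payoffs 2, 1, 4, 12, 3 → best response Amend.
Faction B against Amend: payoffs 0, 10, 3, 4, 7 → best response No.
Faction B against Delay: payoffs 9, 2, 3, 11, 12 → best response Delay.
Mutual best responses: (Amend, No).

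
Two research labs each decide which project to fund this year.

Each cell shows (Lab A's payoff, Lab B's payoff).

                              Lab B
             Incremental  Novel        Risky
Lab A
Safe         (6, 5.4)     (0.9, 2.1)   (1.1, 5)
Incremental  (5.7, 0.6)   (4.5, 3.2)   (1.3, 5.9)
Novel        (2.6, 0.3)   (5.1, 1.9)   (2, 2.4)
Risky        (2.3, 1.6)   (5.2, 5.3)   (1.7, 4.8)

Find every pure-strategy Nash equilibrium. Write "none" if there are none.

Pure-strategy Nash equilibria: (Safe, Incremental); (Novel, Risky); (Risky, Novel)

(Safe, Incremental): Lab A gets 6, best alternative 5.7; Lab B gets 5.4, best alternative 5. No profitable deviation — NE.
(Safe, Novel): Lab A can switch to Incremental (0.9 → 4.5). Not NE.
(Safe, Risky): Lab A can switch to Incremental (1.1 → 1.3). Not NE.
(Incremental, Incremental): Lab A can switch to Safe (5.7 → 6). Not NE.
(Incremental, Novel): Lab A can switch to Novel (4.5 → 5.1). Not NE.
(Incremental, Risky): Lab A can switch to Novel (1.3 → 2). Not NE.
(Novel, Incremental): Lab A can switch to Safe (2.6 → 6). Not NE.
(Novel, Novel): Lab A can switch to Risky (5.1 → 5.2). Not NE.
(Novel, Risky): Lab A gets 2, best alternative 1.7; Lab B gets 2.4, best alternative 1.9. No profitable deviation — NE.
(Risky, Incremental): Lab A can switch to Safe (2.3 → 6). Not NE.
(Risky, Novel): Lab A gets 5.2, best alternative 5.1; Lab B gets 5.3, best alternative 4.8. No profitable deviation — NE.
(The remaining 1 profile has a profitable deviation by the same check.)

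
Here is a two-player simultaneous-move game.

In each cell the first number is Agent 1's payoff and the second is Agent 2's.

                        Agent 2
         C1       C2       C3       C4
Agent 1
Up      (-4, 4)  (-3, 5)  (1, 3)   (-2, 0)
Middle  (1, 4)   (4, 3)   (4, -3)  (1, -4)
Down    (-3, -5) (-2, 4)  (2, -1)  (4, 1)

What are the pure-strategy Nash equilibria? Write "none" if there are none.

(Middle, C1)

For each player, find the best response to each opponent profile; mutual best responses are the pure NE.
Agent 1 against C1: payoffs -4, 1, -3 → best response Middle.
Agent 1 against C2: payoffs -3, 4, -2 → best response Middle.
Agent 1 against C3: payoffs 1, 4, 2 → best response Middle.
Agent 1 against C4: payoffs -2, 1, 4 → best response Down.
Agent 2 against Up: payoffs 4, 5, 3, 0 → best response C2.
Agent 2 against Middle: payoffs 4, 3, -3, -4 → best response C1.
Agent 2 against Down: payoffs -5, 4, -1, 1 → best response C2.
Mutual best responses: (Middle, C1).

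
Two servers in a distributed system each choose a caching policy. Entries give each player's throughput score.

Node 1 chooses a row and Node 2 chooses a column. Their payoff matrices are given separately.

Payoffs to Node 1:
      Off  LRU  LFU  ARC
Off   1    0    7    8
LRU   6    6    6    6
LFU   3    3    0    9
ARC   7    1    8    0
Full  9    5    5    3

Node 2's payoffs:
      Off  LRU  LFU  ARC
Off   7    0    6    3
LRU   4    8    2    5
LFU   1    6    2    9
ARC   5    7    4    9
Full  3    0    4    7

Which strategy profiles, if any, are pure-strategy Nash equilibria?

Pure-strategy Nash equilibria: (LRU, LRU), (LFU, ARC)

Node 1 against Off: payoffs 1, 6, 3, 7, 9 → best response Full.
Node 1 against LRU: payoffs 0, 6, 3, 1, 5 → best response LRU.
Node 1 against LFU: payoffs 7, 6, 0, 8, 5 → best response ARC.
Node 1 against ARC: payoffs 8, 6, 9, 0, 3 → best response LFU.
Node 2 against Off: payoffs 7, 0, 6, 3 → best response Off.
Node 2 against LRU: payoffs 4, 8, 2, 5 → best response LRU.
Node 2 against LFU: payoffs 1, 6, 2, 9 → best response ARC.
Node 2 against ARC: payoffs 5, 7, 4, 9 → best response ARC.
Node 2 against Full: payoffs 3, 0, 4, 7 → best response ARC.
Mutual best responses: (LRU, LRU); (LFU, ARC).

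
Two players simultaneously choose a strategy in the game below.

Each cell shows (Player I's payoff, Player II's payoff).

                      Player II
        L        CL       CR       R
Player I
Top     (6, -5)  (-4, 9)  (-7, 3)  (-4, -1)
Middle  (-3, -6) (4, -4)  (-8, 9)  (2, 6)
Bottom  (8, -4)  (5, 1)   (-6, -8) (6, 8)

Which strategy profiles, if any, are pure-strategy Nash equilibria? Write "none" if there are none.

Mark each player's best response to every combination of opponents' strategies; a profile where every player is best-responding is a pure Nash equilibrium.
Player I against L: payoffs 6, -3, 8 → best response Bottom.
Player I against CL: payoffs -4, 4, 5 → best response Bottom.
Player I against CR: payoffs -7, -8, -6 → best response Bottom.
Player I against R: payoffs -4, 2, 6 → best response Bottom.
Player II against Top: payoffs -5, 9, 3, -1 → best response CL.
Player II against Middle: payoffs -6, -4, 9, 6 → best response CR.
Player II against Bottom: payoffs -4, 1, -8, 8 → best response R.
Mutual best responses: (Bottom, R).

The unique pure-strategy Nash equilibrium is (Bottom, R).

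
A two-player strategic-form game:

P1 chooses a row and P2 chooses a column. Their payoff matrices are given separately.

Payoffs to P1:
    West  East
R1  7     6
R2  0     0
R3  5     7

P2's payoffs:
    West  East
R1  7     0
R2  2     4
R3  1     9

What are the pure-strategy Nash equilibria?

P1 against West: payoffs 7, 0, 5 → best response R1.
P1 against East: payoffs 6, 0, 7 → best response R3.
P2 against R1: payoffs 7, 0 → best response West.
P2 against R2: payoffs 2, 4 → best response East.
P2 against R3: payoffs 1, 9 → best response East.
Mutual best responses: (R1, West); (R3, East).

Pure-strategy Nash equilibria: (R1, West) and (R3, East)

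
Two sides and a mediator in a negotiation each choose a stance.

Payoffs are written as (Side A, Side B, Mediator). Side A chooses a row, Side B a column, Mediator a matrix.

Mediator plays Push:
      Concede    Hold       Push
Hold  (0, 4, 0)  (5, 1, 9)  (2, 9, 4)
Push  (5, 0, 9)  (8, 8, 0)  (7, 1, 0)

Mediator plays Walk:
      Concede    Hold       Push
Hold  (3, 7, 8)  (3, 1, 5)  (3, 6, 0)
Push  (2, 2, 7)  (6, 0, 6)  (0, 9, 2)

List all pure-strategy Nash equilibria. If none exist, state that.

(Hold, Concede, Push): Side A can switch to Push (0 → 5). Not NE.
(Hold, Concede, Walk): Side A gets 3, best alternative 2; Side B gets 7, best alternative 6; Mediator gets 8, best alternative 0. No profitable deviation — NE.
(Hold, Hold, Push): Side A can switch to Push (5 → 8). Not NE.
(Hold, Hold, Walk): Side A can switch to Push (3 → 6). Not NE.
(Hold, Push, Push): Side A can switch to Push (2 → 7). Not NE.
(Hold, Push, Walk): Side B can switch to Concede (6 → 7). Not NE.
(Push, Concede, Push): Side B can switch to Hold (0 → 8). Not NE.
(Push, Concede, Walk): Side A can switch to Hold (2 → 3). Not NE.
(Push, Hold, Push): Mediator can switch to Walk (0 → 6). Not NE.
(The remaining 3 profiles each have a profitable deviation by the same check.)

The unique pure-strategy Nash equilibrium is (Hold, Concede, Walk).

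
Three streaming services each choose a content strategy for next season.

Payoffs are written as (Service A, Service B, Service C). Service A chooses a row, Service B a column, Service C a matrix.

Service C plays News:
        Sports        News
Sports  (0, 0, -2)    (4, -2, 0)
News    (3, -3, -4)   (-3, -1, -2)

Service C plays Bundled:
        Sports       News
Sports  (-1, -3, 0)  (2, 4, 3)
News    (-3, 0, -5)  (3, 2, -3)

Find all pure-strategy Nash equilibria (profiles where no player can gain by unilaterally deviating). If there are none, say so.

There is no pure-strategy Nash equilibrium.

For each player, find the best response to each opponent profile; mutual best responses are the pure NE.
Service A against (Sports, News): payoffs 0, 3 → best response News.
Service A against (Sports, Bundled): payoffs -1, -3 → best response Sports.
Service A against (News, News): payoffs 4, -3 → best response Sports.
Service A against (News, Bundled): payoffs 2, 3 → best response News.
Service B against (Sports, News): payoffs 0, -2 → best response Sports.
Service B against (Sports, Bundled): payoffs -3, 4 → best response News.
Service B against (News, News): payoffs -3, -1 → best response News.
Service B against (News, Bundled): payoffs 0, 2 → best response News.
Service C against (Sports, Sports): payoffs -2, 0 → best response Bundled.
Service C against (Sports, News): payoffs 0, 3 → best response Bundled.
Service C against (News, Sports): payoffs -4, -5 → best response News.
Service C against (News, News): payoffs -2, -3 → best response News.
No profile is a mutual best response for all players.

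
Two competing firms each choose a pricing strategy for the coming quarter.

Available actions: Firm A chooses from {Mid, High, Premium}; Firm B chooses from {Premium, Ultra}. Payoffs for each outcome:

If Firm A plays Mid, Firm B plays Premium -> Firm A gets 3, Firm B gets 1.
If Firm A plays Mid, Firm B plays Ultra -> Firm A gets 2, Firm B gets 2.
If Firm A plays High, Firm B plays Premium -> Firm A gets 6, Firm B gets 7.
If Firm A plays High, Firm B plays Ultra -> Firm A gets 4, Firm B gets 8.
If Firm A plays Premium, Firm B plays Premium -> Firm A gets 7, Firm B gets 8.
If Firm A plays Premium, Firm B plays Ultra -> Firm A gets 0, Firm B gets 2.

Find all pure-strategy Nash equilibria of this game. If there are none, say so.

Pure-strategy Nash equilibria: (High, Ultra); (Premium, Premium)

(Mid, Premium): Firm A can switch to High (3 → 6). Not NE.
(Mid, Ultra): Firm A can switch to High (2 → 4). Not NE.
(High, Premium): Firm A can switch to Premium (6 → 7). Not NE.
(High, Ultra): Firm A gets 4, best alternative 2; Firm B gets 8, best alternative 7. No profitable deviation — NE.
(Premium, Premium): Firm A gets 7, best alternative 6; Firm B gets 8, best alternative 2. No profitable deviation — NE.
(Premium, Ultra): Firm A can switch to Mid (0 → 2). Not NE.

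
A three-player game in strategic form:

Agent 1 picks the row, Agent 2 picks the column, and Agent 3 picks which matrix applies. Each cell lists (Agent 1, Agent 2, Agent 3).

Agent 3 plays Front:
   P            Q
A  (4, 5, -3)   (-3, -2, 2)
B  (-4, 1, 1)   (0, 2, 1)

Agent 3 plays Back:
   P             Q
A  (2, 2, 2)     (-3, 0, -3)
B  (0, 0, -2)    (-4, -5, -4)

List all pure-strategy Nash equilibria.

The pure Nash equilibria are (A, P, Back), (B, Q, Front).

For each strategy profile, look for a profitable unilateral deviation.
(A, P, Front): Agent 3 can switch to Back (-3 → 2). Not NE.
(A, P, Back): Agent 1 gets 2, best alternative 0; Agent 2 gets 2, best alternative 0; Agent 3 gets 2, best alternative -3. No profitable deviation — NE.
(A, Q, Front): Agent 1 can switch to B (-3 → 0). Not NE.
(A, Q, Back): Agent 2 can switch to P (0 → 2). Not NE.
(B, P, Front): Agent 1 can switch to A (-4 → 4). Not NE.
(B, P, Back): Agent 1 can switch to A (0 → 2). Not NE.
(B, Q, Front): Agent 1 gets 0, best alternative -3; Agent 2 gets 2, best alternative 1; Agent 3 gets 1, best alternative -4. No profitable deviation — NE.
(B, Q, Back): Agent 1 can switch to A (-4 → -3). Not NE.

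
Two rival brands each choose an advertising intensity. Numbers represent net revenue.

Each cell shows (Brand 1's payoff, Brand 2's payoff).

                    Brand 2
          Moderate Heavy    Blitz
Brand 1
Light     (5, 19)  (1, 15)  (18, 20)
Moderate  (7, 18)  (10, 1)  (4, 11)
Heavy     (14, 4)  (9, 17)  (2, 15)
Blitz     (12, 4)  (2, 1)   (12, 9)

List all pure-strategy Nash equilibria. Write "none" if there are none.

The unique pure-strategy Nash equilibrium is (Light, Blitz).

Mark each player's best response to every combination of opponents' strategies; a profile where every player is best-responding is a pure Nash equilibrium.
Brand 1 against Moderate: payoffs 5, 7, 14, 12 → best response Heavy.
Brand 1 against Heavy: payoffs 1, 10, 9, 2 → best response Moderate.
Brand 1 against Blitz: payoffs 18, 4, 2, 12 → best response Light.
Brand 2 against Light: payoffs 19, 15, 20 → best response Blitz.
Brand 2 against Moderate: payoffs 18, 1, 11 → best response Moderate.
Brand 2 against Heavy: payoffs 4, 17, 15 → best response Heavy.
Brand 2 against Blitz: payoffs 4, 1, 9 → best response Blitz.
Mutual best responses: (Light, Blitz).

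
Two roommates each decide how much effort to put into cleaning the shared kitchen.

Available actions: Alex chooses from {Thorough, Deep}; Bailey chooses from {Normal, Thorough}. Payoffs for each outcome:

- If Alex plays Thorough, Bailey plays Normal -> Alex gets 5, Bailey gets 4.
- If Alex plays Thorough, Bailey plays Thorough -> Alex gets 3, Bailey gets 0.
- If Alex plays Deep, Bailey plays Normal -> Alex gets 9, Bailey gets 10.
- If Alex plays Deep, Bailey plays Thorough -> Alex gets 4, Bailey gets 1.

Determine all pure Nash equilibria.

Pure NE: (Deep, Normal)

Mark each player's best response to every combination of opponents' strategies; a profile where every player is best-responding is a pure Nash equilibrium.
Alex against Normal: payoffs 5, 9 → best response Deep.
Alex against Thorough: payoffs 3, 4 → best response Deep.
Bailey against Thorough: payoffs 4, 0 → best response Normal.
Bailey against Deep: payoffs 10, 1 → best response Normal.
Mutual best responses: (Deep, Normal).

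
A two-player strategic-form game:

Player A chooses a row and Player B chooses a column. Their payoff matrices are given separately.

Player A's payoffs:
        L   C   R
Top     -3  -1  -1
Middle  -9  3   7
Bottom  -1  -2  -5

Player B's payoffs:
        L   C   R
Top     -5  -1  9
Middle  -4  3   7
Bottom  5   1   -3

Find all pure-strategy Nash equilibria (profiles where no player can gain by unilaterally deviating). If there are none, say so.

(Top, L): Player A can switch to Bottom (-3 → -1). Not NE.
(Top, C): Player A can switch to Middle (-1 → 3). Not NE.
(Top, R): Player A can switch to Middle (-1 → 7). Not NE.
(Middle, L): Player A can switch to Top (-9 → -3). Not NE.
(Middle, C): Player B can switch to R (3 → 7). Not NE.
(Middle, R): Player A gets 7, best alternative -1; Player B gets 7, best alternative 3. No profitable deviation — NE.
(Bottom, L): Player A gets -1, best alternative -3; Player B gets 5, best alternative 1. No profitable deviation — NE.
(Bottom, C): Player A can switch to Top (-2 → -1). Not NE.
(Bottom, R): Player A can switch to Top (-5 → -1). Not NE.

The pure Nash equilibria are (Middle, R), (Bottom, L).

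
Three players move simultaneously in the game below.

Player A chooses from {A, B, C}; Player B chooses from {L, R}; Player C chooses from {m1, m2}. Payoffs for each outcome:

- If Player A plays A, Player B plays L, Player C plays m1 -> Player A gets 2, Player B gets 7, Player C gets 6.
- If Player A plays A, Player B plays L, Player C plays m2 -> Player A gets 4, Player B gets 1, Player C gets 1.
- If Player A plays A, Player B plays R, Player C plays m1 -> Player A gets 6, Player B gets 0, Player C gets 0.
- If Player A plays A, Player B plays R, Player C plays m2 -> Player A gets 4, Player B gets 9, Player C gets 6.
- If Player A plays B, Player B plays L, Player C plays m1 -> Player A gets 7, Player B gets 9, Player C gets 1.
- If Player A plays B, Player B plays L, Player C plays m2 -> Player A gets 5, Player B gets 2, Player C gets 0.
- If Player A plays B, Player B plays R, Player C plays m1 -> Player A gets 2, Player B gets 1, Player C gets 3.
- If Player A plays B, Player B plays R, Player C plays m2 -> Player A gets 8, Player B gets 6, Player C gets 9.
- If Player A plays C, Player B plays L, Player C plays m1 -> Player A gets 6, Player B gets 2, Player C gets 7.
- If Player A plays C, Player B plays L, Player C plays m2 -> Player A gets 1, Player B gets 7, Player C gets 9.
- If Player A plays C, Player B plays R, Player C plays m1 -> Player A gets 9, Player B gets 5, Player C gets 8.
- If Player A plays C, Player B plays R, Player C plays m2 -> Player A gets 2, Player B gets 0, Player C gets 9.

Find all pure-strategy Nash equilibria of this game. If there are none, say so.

(A, L, m1): Player A can switch to B (2 → 7). Not NE.
(A, L, m2): Player A can switch to B (4 → 5). Not NE.
(A, R, m1): Player A can switch to C (6 → 9). Not NE.
(A, R, m2): Player A can switch to B (4 → 8). Not NE.
(B, L, m1): Player A gets 7, best alternative 6; Player B gets 9, best alternative 1; Player C gets 1, best alternative 0. No profitable deviation — NE.
(B, L, m2): Player B can switch to R (2 → 6). Not NE.
(B, R, m1): Player A can switch to A (2 → 6). Not NE.
(B, R, m2): Player A gets 8, best alternative 4; Player B gets 6, best alternative 2; Player C gets 9, best alternative 3. No profitable deviation — NE.
(C, L, m1): Player A can switch to B (6 → 7). Not NE.
(C, L, m2): Player A can switch to A (1 → 4). Not NE.
(C, R, m1): Player C can switch to m2 (8 → 9). Not NE.
(C, R, m2): Player A can switch to A (2 → 4). Not NE.

(B, L, m1), (B, R, m2)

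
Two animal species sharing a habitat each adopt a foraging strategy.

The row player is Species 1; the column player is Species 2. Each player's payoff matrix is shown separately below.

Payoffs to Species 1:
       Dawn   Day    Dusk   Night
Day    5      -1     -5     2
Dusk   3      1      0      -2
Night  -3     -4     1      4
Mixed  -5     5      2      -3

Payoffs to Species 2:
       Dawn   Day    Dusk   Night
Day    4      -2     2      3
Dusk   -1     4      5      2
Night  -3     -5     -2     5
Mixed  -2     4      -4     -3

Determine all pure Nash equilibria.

(Day, Dawn): Species 1 gets 5, best alternative 3; Species 2 gets 4, best alternative 3. No profitable deviation — NE.
(Day, Day): Species 1 can switch to Dusk (-1 → 1). Not NE.
(Day, Dusk): Species 1 can switch to Dusk (-5 → 0). Not NE.
(Day, Night): Species 1 can switch to Night (2 → 4). Not NE.
(Dusk, Dawn): Species 1 can switch to Day (3 → 5). Not NE.
(Dusk, Day): Species 1 can switch to Mixed (1 → 5). Not NE.
(Dusk, Dusk): Species 1 can switch to Night (0 → 1). Not NE.
(Dusk, Night): Species 1 can switch to Day (-2 → 2). Not NE.
(Night, Dawn): Species 1 can switch to Day (-3 → 5). Not NE.
(Night, Day): Species 1 can switch to Day (-4 → -1). Not NE.
(Night, Dusk): Species 1 can switch to Mixed (1 → 2). Not NE.
(Night, Night): Species 1 gets 4, best alternative 2; Species 2 gets 5, best alternative -2. No profitable deviation — NE.
(Mixed, Dawn): Species 1 can switch to Day (-5 → 5). Not NE.
(Mixed, Day): Species 1 gets 5, best alternative 1; Species 2 gets 4, best alternative -2. No profitable deviation — NE.
(Mixed, Dusk): Species 2 can switch to Dawn (-4 → -2). Not NE.
(The remaining 1 profile has a profitable deviation by the same check.)

The pure Nash equilibria are (Day, Dawn); (Night, Night); (Mixed, Day).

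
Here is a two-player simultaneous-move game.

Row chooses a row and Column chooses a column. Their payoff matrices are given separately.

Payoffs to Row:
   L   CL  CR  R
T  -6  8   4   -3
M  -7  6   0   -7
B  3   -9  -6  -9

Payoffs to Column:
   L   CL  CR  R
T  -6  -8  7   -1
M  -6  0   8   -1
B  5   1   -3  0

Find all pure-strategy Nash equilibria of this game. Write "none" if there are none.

Mark each player's best response to every combination of opponents' strategies; a profile where every player is best-responding is a pure Nash equilibrium.
Row against L: payoffs -6, -7, 3 → best response B.
Row against CL: payoffs 8, 6, -9 → best response T.
Row against CR: payoffs 4, 0, -6 → best response T.
Row against R: payoffs -3, -7, -9 → best response T.
Column against T: payoffs -6, -8, 7, -1 → best response CR.
Column against M: payoffs -6, 0, 8, -1 → best response CR.
Column against B: payoffs 5, 1, -3, 0 → best response L.
Mutual best responses: (T, CR); (B, L).

Pure-strategy Nash equilibria: (T, CR), (B, L)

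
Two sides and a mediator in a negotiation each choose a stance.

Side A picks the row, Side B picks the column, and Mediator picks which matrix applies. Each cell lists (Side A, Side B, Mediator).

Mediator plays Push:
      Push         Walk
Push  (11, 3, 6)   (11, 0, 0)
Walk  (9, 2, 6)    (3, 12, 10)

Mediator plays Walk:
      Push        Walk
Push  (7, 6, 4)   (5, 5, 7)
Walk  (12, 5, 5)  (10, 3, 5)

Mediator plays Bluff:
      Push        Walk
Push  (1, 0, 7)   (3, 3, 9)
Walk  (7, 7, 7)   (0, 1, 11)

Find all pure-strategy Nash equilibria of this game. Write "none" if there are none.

(Push, Push, Push): Mediator can switch to Bluff (6 → 7). Not NE.
(Push, Push, Walk): Side A can switch to Walk (7 → 12). Not NE.
(Push, Push, Bluff): Side A can switch to Walk (1 → 7). Not NE.
(Push, Walk, Push): Side B can switch to Push (0 → 3). Not NE.
(Push, Walk, Walk): Side A can switch to Walk (5 → 10). Not NE.
(Push, Walk, Bluff): Side A gets 3, best alternative 0; Side B gets 3, best alternative 0; Mediator gets 9, best alternative 7. No profitable deviation — NE.
(Walk, Push, Push): Side A can switch to Push (9 → 11). Not NE.
(Walk, Push, Walk): Mediator can switch to Push (5 → 6). Not NE.
(Walk, Push, Bluff): Side A gets 7, best alternative 1; Side B gets 7, best alternative 1; Mediator gets 7, best alternative 6. No profitable deviation — NE.
(Walk, Walk, Push): Side A can switch to Push (3 → 11). Not NE.
(Walk, Walk, Walk): Side B can switch to Push (3 → 5). Not NE.
(Walk, Walk, Bluff): Side A can switch to Push (0 → 3). Not NE.

The pure Nash equilibria are (Push, Walk, Bluff) and (Walk, Push, Bluff).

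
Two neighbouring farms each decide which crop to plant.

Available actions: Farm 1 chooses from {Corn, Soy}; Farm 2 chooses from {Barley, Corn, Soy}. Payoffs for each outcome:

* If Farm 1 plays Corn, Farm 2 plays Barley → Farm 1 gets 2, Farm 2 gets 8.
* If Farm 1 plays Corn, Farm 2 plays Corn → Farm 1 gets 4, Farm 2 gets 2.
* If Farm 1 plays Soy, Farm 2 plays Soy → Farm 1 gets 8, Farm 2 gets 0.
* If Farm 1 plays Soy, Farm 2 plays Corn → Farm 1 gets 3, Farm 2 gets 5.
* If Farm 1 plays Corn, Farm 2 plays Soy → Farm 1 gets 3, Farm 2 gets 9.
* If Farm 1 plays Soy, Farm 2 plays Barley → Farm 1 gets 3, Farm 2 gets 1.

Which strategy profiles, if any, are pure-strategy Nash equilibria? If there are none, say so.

(Corn, Barley): Farm 1 can switch to Soy (2 → 3). Not NE.
(Corn, Corn): Farm 2 can switch to Barley (2 → 8). Not NE.
(Corn, Soy): Farm 1 can switch to Soy (3 → 8). Not NE.
(Soy, Barley): Farm 2 can switch to Corn (1 → 5). Not NE.
(Soy, Corn): Farm 1 can switch to Corn (3 → 4). Not NE.
(Soy, Soy): Farm 2 can switch to Barley (0 → 1). Not NE.

none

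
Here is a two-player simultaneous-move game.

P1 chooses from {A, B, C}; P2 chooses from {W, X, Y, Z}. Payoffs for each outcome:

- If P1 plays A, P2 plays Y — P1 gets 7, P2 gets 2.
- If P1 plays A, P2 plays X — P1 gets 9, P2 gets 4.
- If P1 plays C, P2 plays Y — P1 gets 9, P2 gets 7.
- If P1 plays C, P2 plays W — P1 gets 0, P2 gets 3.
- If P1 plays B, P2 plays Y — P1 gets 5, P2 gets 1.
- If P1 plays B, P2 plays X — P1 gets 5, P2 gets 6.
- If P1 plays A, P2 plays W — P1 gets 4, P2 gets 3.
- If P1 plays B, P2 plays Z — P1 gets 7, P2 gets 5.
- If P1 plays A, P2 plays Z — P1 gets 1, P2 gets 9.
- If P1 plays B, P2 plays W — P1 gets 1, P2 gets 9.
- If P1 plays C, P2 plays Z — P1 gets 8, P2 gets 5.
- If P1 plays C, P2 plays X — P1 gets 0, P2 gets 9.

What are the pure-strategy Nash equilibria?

No pure-strategy Nash equilibrium.

(A, W): P2 can switch to X (3 → 4). Not NE.
(A, X): P2 can switch to Z (4 → 9). Not NE.
(A, Y): P1 can switch to C (7 → 9). Not NE.
(A, Z): P1 can switch to B (1 → 7). Not NE.
(B, W): P1 can switch to A (1 → 4). Not NE.
(B, X): P1 can switch to A (5 → 9). Not NE.
(The remaining 6 profiles each have a profitable deviation by the same check.)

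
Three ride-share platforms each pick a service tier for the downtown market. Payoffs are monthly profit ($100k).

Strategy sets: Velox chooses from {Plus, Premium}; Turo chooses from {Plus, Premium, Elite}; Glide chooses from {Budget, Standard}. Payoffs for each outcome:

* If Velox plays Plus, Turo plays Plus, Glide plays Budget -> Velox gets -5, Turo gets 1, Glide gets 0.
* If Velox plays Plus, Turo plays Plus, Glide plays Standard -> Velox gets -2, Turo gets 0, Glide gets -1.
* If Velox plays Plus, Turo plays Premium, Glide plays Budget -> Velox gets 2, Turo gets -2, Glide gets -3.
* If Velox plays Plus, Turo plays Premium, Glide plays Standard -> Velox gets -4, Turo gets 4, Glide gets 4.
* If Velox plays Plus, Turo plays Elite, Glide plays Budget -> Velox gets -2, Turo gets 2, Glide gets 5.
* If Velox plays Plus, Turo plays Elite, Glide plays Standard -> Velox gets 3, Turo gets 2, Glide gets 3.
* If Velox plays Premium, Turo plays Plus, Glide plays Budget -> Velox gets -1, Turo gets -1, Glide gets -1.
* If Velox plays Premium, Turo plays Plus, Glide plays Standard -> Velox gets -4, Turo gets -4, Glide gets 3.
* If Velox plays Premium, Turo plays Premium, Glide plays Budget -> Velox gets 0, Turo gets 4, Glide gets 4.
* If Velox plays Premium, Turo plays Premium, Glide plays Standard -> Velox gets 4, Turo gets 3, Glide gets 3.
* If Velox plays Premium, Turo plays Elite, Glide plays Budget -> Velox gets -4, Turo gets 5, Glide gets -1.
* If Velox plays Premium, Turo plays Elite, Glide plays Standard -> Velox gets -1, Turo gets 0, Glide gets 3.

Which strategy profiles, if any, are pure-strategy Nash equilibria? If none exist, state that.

(Plus, Elite, Budget)

Mark each player's best response to every combination of opponents' strategies; a profile where every player is best-responding is a pure Nash equilibrium.
Velox against (Plus, Budget): payoffs -5, -1 → best response Premium.
Velox against (Plus, Standard): payoffs -2, -4 → best response Plus.
Velox against (Premium, Budget): payoffs 2, 0 → best response Plus.
Velox against (Premium, Standard): payoffs -4, 4 → best response Premium.
Velox against (Elite, Budget): payoffs -2, -4 → best response Plus.
Velox against (Elite, Standard): payoffs 3, -1 → best response Plus.
Turo against (Plus, Budget): payoffs 1, -2, 2 → best response Elite.
Turo against (Plus, Standard): payoffs 0, 4, 2 → best response Premium.
Turo against (Premium, Budget): payoffs -1, 4, 5 → best response Elite.
Turo against (Premium, Standard): payoffs -4, 3, 0 → best response Premium.
Glide against (Plus, Plus): payoffs 0, -1 → best response Budget.
Glide against (Plus, Premium): payoffs -3, 4 → best response Standard.
Glide against (Plus, Elite): payoffs 5, 3 → best response Budget.
Glide against (Premium, Plus): payoffs -1, 3 → best response Standard.
Glide against (Premium, Premium): payoffs 4, 3 → best response Budget.
Glide against (Premium, Elite): payoffs -1, 3 → best response Standard.
Mutual best responses: (Plus, Elite, Budget).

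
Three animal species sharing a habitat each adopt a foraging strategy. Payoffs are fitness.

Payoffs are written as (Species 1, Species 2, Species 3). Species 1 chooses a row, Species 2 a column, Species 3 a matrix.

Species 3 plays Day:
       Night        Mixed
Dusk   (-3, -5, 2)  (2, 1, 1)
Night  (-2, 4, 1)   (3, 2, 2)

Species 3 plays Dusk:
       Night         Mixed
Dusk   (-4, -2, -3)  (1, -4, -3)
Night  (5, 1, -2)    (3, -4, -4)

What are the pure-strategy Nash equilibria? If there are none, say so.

Check each profile: it is a Nash equilibrium iff no player can strictly gain by switching unilaterally.
(Dusk, Night, Day): Species 1 can switch to Night (-3 → -2). Not NE.
(Dusk, Night, Dusk): Species 1 can switch to Night (-4 → 5). Not NE.
(Dusk, Mixed, Day): Species 1 can switch to Night (2 → 3). Not NE.
(Dusk, Mixed, Dusk): Species 1 can switch to Night (1 → 3). Not NE.
(Night, Night, Day): Species 1 gets -2, best alternative -3; Species 2 gets 4, best alternative 2; Species 3 gets 1, best alternative -2. No profitable deviation — NE.
(Night, Night, Dusk): Species 3 can switch to Day (-2 → 1). Not NE.
(Night, Mixed, Day): Species 2 can switch to Night (2 → 4). Not NE.
(The remaining 1 profile has a profitable deviation by the same check.)

Pure NE: (Night, Night, Day)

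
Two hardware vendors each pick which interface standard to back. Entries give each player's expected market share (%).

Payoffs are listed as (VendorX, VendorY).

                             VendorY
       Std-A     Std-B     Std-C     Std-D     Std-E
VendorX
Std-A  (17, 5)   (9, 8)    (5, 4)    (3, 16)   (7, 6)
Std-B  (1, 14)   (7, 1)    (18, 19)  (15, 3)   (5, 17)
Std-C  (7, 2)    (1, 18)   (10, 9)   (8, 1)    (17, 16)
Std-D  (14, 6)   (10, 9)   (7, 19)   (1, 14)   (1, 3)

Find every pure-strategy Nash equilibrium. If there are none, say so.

(Std-A, Std-A): VendorY can switch to Std-B (5 → 8). Not NE.
(Std-A, Std-B): VendorX can switch to Std-D (9 → 10). Not NE.
(Std-A, Std-C): VendorX can switch to Std-B (5 → 18). Not NE.
(Std-A, Std-D): VendorX can switch to Std-B (3 → 15). Not NE.
(Std-A, Std-E): VendorX can switch to Std-C (7 → 17). Not NE.
(Std-B, Std-A): VendorX can switch to Std-A (1 → 17). Not NE.
(Std-B, Std-B): VendorX can switch to Std-A (7 → 9). Not NE.
(Std-B, Std-C): VendorX gets 18, best alternative 10; VendorY gets 19, best alternative 17. No profitable deviation — NE.
(Std-B, Std-D): VendorY can switch to Std-A (3 → 14). Not NE.
(Std-B, Std-E): VendorX can switch to Std-A (5 → 7). Not NE.
(Std-C, Std-A): VendorX can switch to Std-A (7 → 17). Not NE.
(The remaining 9 profiles each have a profitable deviation by the same check.)

Pure NE: (Std-B, Std-C)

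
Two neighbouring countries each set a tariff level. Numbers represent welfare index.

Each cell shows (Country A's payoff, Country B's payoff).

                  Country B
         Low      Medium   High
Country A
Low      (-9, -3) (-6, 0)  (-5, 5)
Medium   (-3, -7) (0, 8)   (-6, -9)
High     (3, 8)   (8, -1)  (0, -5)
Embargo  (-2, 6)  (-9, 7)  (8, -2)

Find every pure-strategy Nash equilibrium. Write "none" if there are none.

For each strategy profile, look for a profitable unilateral deviation.
(Low, Low): Country A can switch to Medium (-9 → -3). Not NE.
(Low, Medium): Country A can switch to Medium (-6 → 0). Not NE.
(Low, High): Country A can switch to High (-5 → 0). Not NE.
(Medium, Low): Country A can switch to High (-3 → 3). Not NE.
(Medium, Medium): Country A can switch to High (0 → 8). Not NE.
(Medium, High): Country A can switch to Low (-6 → -5). Not NE.
(High, Low): Country A gets 3, best alternative -2; Country B gets 8, best alternative -1. No profitable deviation — NE.
(High, Medium): Country B can switch to Low (-1 → 8). Not NE.
(High, High): Country A can switch to Embargo (0 → 8). Not NE.
(The remaining 3 profiles each have a profitable deviation by the same check.)

(High, Low)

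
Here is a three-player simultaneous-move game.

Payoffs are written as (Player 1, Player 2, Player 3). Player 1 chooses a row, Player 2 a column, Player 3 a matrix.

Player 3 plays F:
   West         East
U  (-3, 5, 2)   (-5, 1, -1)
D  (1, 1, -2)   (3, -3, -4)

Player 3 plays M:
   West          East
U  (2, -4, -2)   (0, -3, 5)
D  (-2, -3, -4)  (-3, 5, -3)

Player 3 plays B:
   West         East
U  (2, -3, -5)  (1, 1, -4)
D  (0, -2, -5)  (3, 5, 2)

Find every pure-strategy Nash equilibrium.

The pure Nash equilibria are (U, East, M); (D, West, F); (D, East, B).

Mark each player's best response to every combination of opponents' strategies; a profile where every player is best-responding is a pure Nash equilibrium.
Player 1 against (West, F): payoffs -3, 1 → best response D.
Player 1 against (West, M): payoffs 2, -2 → best response U.
Player 1 against (West, B): payoffs 2, 0 → best response U.
Player 1 against (East, F): payoffs -5, 3 → best response D.
Player 1 against (East, M): payoffs 0, -3 → best response U.
Player 1 against (East, B): payoffs 1, 3 → best response D.
Player 2 against (U, F): payoffs 5, 1 → best response West.
Player 2 against (U, M): payoffs -4, -3 → best response East.
Player 2 against (U, B): payoffs -3, 1 → best response East.
Player 2 against (D, F): payoffs 1, -3 → best response West.
Player 2 against (D, M): payoffs -3, 5 → best response East.
Player 2 against (D, B): payoffs -2, 5 → best response East.
Player 3 against (U, West): payoffs 2, -2, -5 → best response F.
Player 3 against (U, East): payoffs -1, 5, -4 → best response M.
Player 3 against (D, West): payoffs -2, -4, -5 → best response F.
Player 3 against (D, East): payoffs -4, -3, 2 → best response B.
Mutual best responses: (U, East, M); (D, West, F); (D, East, B).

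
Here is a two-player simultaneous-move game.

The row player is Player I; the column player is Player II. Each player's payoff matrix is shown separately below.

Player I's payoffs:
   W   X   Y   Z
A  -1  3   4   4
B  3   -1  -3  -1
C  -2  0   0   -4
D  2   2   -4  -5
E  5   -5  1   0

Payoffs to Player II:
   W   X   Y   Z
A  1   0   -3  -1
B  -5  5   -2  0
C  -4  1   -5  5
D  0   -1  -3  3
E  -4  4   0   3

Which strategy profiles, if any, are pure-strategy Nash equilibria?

No pure-strategy Nash equilibrium.

Player I against W: payoffs -1, 3, -2, 2, 5 → best response E.
Player I against X: payoffs 3, -1, 0, 2, -5 → best response A.
Player I against Y: payoffs 4, -3, 0, -4, 1 → best response A.
Player I against Z: payoffs 4, -1, -4, -5, 0 → best response A.
Player II against A: payoffs 1, 0, -3, -1 → best response W.
Player II against B: payoffs -5, 5, -2, 0 → best response X.
Player II against C: payoffs -4, 1, -5, 5 → best response Z.
Player II against D: payoffs 0, -1, -3, 3 → best response Z.
Player II against E: payoffs -4, 4, 0, 3 → best response X.
No profile is a mutual best response for all players.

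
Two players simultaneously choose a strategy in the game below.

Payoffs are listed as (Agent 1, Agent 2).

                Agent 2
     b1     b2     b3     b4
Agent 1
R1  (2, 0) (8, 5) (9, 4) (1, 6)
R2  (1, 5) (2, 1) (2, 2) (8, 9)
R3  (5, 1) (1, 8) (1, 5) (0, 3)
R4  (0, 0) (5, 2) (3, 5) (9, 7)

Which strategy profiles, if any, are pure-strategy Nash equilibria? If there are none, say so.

(R4, b4)

Agent 1 against b1: payoffs 2, 1, 5, 0 → best response R3.
Agent 1 against b2: payoffs 8, 2, 1, 5 → best response R1.
Agent 1 against b3: payoffs 9, 2, 1, 3 → best response R1.
Agent 1 against b4: payoffs 1, 8, 0, 9 → best response R4.
Agent 2 against R1: payoffs 0, 5, 4, 6 → best response b4.
Agent 2 against R2: payoffs 5, 1, 2, 9 → best response b4.
Agent 2 against R3: payoffs 1, 8, 5, 3 → best response b2.
Agent 2 against R4: payoffs 0, 2, 5, 7 → best response b4.
Mutual best responses: (R4, b4).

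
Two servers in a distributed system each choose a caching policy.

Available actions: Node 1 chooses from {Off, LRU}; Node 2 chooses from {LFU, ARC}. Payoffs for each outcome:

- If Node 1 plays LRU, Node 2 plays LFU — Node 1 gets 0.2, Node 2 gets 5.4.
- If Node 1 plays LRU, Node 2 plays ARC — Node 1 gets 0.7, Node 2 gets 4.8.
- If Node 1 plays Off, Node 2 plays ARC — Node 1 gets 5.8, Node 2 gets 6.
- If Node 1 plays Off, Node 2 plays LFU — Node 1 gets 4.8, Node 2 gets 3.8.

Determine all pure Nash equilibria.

For each player, find the best response to each opponent profile; mutual best responses are the pure NE.
Node 1 against LFU: payoffs 4.8, 0.2 → best response Off.
Node 1 against ARC: payoffs 5.8, 0.7 → best response Off.
Node 2 against Off: payoffs 3.8, 6 → best response ARC.
Node 2 against LRU: payoffs 5.4, 4.8 → best response LFU.
Mutual best responses: (Off, ARC).

(Off, ARC)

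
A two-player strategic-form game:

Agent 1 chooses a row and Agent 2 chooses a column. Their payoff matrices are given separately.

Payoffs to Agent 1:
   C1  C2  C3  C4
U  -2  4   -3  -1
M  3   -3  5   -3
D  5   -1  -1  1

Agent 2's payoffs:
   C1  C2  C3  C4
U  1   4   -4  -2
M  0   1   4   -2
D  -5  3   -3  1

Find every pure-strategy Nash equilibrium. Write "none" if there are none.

Check each profile: it is a Nash equilibrium iff no player can strictly gain by switching unilaterally.
(U, C1): Agent 1 can switch to M (-2 → 3). Not NE.
(U, C2): Agent 1 gets 4, best alternative -1; Agent 2 gets 4, best alternative 1. No profitable deviation — NE.
(U, C3): Agent 1 can switch to M (-3 → 5). Not NE.
(U, C4): Agent 1 can switch to D (-1 → 1). Not NE.
(M, C1): Agent 1 can switch to D (3 → 5). Not NE.
(M, C2): Agent 1 can switch to U (-3 → 4). Not NE.
(M, C3): Agent 1 gets 5, best alternative -1; Agent 2 gets 4, best alternative 1. No profitable deviation — NE.
(M, C4): Agent 1 can switch to U (-3 → -1). Not NE.
(D, C1): Agent 2 can switch to C2 (-5 → 3). Not NE.
(D, C2): Agent 1 can switch to U (-1 → 4). Not NE.
(D, C3): Agent 1 can switch to M (-1 → 5). Not NE.
(D, C4): Agent 2 can switch to C2 (1 → 3). Not NE.

The pure Nash equilibria are (U, C2), (M, C3).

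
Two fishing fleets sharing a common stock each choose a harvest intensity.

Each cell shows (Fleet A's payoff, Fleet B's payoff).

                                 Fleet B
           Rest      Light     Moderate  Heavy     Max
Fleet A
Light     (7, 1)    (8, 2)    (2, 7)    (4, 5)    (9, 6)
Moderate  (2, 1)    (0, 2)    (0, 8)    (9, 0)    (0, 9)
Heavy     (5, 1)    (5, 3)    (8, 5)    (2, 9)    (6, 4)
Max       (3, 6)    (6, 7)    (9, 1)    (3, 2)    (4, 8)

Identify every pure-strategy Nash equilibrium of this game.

There is no pure-strategy Nash equilibrium.

For each strategy profile, look for a profitable unilateral deviation.
(Light, Rest): Fleet B can switch to Light (1 → 2). Not NE.
(Light, Light): Fleet B can switch to Moderate (2 → 7). Not NE.
(Light, Moderate): Fleet A can switch to Heavy (2 → 8). Not NE.
(Light, Heavy): Fleet A can switch to Moderate (4 → 9). Not NE.
(Light, Max): Fleet B can switch to Moderate (6 → 7). Not NE.
(Moderate, Rest): Fleet A can switch to Light (2 → 7). Not NE.
(Moderate, Light): Fleet A can switch to Light (0 → 8). Not NE.
(Moderate, Moderate): Fleet A can switch to Light (0 → 2). Not NE.
(The remaining 12 profiles each have a profitable deviation by the same check.)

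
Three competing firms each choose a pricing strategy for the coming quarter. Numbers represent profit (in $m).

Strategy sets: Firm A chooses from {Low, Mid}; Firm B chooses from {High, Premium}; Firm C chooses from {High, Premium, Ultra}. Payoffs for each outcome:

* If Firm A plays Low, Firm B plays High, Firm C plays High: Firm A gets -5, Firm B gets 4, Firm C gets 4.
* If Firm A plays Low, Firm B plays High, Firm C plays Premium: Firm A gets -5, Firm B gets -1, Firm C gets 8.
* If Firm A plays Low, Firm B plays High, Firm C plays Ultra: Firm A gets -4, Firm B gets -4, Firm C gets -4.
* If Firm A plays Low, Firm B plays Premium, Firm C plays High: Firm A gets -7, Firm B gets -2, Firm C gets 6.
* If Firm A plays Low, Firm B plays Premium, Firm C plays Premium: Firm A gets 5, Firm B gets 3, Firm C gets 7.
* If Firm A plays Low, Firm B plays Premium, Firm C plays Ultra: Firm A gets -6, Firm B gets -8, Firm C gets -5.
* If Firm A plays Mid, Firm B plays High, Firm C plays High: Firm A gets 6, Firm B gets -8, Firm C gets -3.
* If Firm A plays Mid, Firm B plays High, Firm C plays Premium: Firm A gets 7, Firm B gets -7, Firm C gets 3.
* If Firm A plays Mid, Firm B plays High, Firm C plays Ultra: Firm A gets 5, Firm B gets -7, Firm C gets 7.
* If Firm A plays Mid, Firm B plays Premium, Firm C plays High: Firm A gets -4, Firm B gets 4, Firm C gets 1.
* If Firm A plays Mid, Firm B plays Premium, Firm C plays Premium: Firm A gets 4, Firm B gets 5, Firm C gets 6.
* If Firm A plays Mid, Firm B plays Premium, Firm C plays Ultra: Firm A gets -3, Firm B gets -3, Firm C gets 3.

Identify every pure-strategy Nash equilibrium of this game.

(Low, High, High): Firm A can switch to Mid (-5 → 6). Not NE.
(Low, High, Premium): Firm A can switch to Mid (-5 → 7). Not NE.
(Low, High, Ultra): Firm A can switch to Mid (-4 → 5). Not NE.
(Low, Premium, High): Firm A can switch to Mid (-7 → -4). Not NE.
(Low, Premium, Premium): Firm A gets 5, best alternative 4; Firm B gets 3, best alternative -1; Firm C gets 7, best alternative 6. No profitable deviation — NE.
(Low, Premium, Ultra): Firm A can switch to Mid (-6 → -3). Not NE.
(Mid, High, High): Firm B can switch to Premium (-8 → 4). Not NE.
(Mid, High, Premium): Firm B can switch to Premium (-7 → 5). Not NE.
(Mid, High, Ultra): Firm B can switch to Premium (-7 → -3). Not NE.
(Mid, Premium, High): Firm C can switch to Premium (1 → 6). Not NE.
(Mid, Premium, Premium): Firm A can switch to Low (4 → 5). Not NE.
(The remaining 1 profile has a profitable deviation by the same check.)

Pure NE: (Low, Premium, Premium)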